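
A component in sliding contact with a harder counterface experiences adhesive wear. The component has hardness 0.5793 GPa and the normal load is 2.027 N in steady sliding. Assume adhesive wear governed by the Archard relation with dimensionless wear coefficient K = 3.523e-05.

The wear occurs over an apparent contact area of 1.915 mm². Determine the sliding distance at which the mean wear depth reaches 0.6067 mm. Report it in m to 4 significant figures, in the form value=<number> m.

The algebra runs at exact precision, and printed values are rounded; one last rounding, at four significant figures.
Hardness H = 0.5793 GPa = 5.793e+08 Pa.
Contact area A = 1.915 mm² = 1.915e-06 m².
Depth limit h_lim = 0.6067 mm = 6.067e-04 m.
In SI base units, W = 2.027 N, H = 5.793e+08 Pa, K = 3.523e-05.
Allowed volume V_lim = h_lim·A = 6.067e-04 · 1.915e-06 = 1.162e-09 m³.
So the life L = V_lim·H/(K·W) = 1.162e-09 · 5.793e+08 / (3.523e-05 · 2.027) = 9425 m.

value=9425 m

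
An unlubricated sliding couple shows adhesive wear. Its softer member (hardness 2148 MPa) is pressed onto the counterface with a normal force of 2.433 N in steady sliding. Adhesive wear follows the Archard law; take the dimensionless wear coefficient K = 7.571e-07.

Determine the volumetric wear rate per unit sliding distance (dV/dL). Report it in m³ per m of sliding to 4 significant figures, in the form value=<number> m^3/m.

All arithmetic runs at exact precision. The intermediates are displayed rounded, and rounded once at the end: 4 significant figures.
Hardness H = 2148 MPa = 2.148e+09 Pa.
In SI base units: W = 2.433 N, H = 2.148e+09 Pa, K = 7.571e-07.
Wear rate dV/dL = K·W/H: 7.571e-07 · 2.433 / 2.148e+09 = 8.576e-16 m³/m.

value=8.576e-16 m^3/m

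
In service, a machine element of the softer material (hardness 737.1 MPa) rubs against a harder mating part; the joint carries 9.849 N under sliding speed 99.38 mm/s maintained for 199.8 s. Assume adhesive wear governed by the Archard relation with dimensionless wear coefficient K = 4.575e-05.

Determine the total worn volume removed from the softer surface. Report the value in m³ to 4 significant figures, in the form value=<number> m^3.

value=1.214e-11 m^3

The algebra runs at exact precision. Intermediate values are displayed rounded; a single final rounding, at four significant digits.
Convert: Sliding speed v = 99.38 mm/s = 0.09938 m/s. Total distance L = v·t = 0.09938 m/s × 199.8 s = 19.86 m.
Convert: Hardness H = 737.1 MPa = 7.371e+08 Pa.
Restated in SI base units: W = 9.849 N, H = 7.371e+08 Pa, K = 4.575e-05.
Archard relation: V = K·W·L/H = 4.575e-05 · 9.849 · 19.86 / 7.371e+08 = 1.214e-11 m³.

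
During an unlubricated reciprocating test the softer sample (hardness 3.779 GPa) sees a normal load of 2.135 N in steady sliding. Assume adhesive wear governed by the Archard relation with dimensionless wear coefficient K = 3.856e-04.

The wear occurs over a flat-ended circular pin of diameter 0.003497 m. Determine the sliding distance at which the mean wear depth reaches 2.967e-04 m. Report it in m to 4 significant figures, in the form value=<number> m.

value=1.308e+04 m

All arithmetic maintains full float precision, and the intermediates are shown rounded — a lone final rounding to 4 significant digits.
Hardness H = 3.779 GPa = 3.779e+09 Pa.
Contact area A = π·d²/4 = π·(0.003497 m)²/4 = 9.605e-06 m².
As SI base values: W = 2.135 N, H = 3.779e+09 Pa, K = 3.856e-04.
Allowed volume V_lim = h_lim·A = 2.967e-04 · 9.605e-06 = 2.850e-09 m³.
So the life L = V_lim·H/(K·W) = 2.850e-09 · 3.779e+09 / (3.856e-04 · 2.135) = 1.308e+04 m.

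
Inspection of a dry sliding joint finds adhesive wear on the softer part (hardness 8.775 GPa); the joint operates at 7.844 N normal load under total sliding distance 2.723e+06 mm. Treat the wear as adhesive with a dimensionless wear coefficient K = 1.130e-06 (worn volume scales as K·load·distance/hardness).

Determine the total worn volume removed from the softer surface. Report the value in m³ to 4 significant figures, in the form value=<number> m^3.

Intermediate values are shown rounded — all arithmetic keeps full precision — a lone final rounding: four significant digits.
Total distance L = 2.723e+06 mm = 2723 m.
Hardness H = 8.775 GPa = 8.775e+09 Pa.
Collected in SI base units: W = 7.844 N, H = 8.775e+09 Pa, K = 1.130e-06.
The Archard volume V = K·W·L/H = 1.130e-06 · 7.844 · 2723 / 8.775e+09 = 2.751e-12 m³.

value=2.751e-12 m^3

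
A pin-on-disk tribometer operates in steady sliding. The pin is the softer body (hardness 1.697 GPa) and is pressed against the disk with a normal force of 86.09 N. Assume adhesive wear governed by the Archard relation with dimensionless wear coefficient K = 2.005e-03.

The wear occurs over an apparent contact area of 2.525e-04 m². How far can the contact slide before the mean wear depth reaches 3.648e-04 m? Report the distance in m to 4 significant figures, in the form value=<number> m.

All arithmetic carries exact precision; the intermediates are printed rounded, and rounded once at the end, at four significant figures.
Convert: Hardness H = 1.697 GPa = 1.697e+09 Pa.
In SI base units: W = 86.09 N, H = 1.697e+09 Pa, K = 2.005e-03.
Allowed volume V_lim = h_lim·A = 3.648e-04 · 2.525e-04 = 9.211e-08 m³.
Inverting, life L = V_lim·H/(K·W) = 9.211e-08 · 1.697e+09 / (2.005e-03 · 86.09) = 905.6 m.

value=905.6 m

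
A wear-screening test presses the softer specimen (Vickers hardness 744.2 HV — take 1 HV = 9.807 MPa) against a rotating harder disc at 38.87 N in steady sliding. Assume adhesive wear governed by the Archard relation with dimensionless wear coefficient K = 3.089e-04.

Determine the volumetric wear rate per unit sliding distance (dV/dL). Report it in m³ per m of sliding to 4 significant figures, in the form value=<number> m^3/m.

value=1.645e-12 m^3/m

Intermediate values are shown rounded. Each operation runs at full precision, and one last rounding to four significant digits.
Hardness H = 744.2 HV × 9.807 MPa/HV = 7298 MPa = 7.298e+09 Pa.
In SI base units, W = 38.87 N, H = 7.298e+09 Pa, K = 3.089e-04.
Wear rate dV/dL = K·W/H — distance-free: 3.089e-04 · 38.87 / 7.298e+09 = 1.645e-12 m³/m.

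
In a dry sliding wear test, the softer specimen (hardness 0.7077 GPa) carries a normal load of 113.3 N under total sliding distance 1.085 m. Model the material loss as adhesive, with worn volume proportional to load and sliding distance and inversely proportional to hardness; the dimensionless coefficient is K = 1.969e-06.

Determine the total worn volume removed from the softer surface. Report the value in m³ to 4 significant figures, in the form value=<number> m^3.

value=3.420e-13 m^3

Printed values are rounded. Each operation runs at full precision; one last rounding to four significant figures.
Convert: Hardness H = 0.7077 GPa = 7.077e+08 Pa.
Working in SI base units: W = 113.3 N, H = 7.077e+08 Pa, K = 1.969e-06.
Worn volume V = K·W·L/H = 1.969e-06 · 113.3 · 1.085 / 7.077e+08 = 3.420e-13 m³.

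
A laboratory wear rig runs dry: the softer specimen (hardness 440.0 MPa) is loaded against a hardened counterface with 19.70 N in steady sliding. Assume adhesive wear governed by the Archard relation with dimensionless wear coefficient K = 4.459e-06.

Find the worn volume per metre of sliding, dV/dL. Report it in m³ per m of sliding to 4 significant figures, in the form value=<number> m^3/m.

The computation holds exact precision. Printed values are rounded, and a lone final rounding, at 4 significant figures.
Convert: Hardness H = 440.0 MPa = 4.400e+08 Pa.
Restated in SI base units: W = 19.70 N, H = 4.400e+08 Pa, K = 4.459e-06.
Volumetric rate dV/dL = K·W/H — distance-free: 4.459e-06 · 19.70 / 4.400e+08 = 1.996e-13 m³/m.

value=1.996e-13 m^3/m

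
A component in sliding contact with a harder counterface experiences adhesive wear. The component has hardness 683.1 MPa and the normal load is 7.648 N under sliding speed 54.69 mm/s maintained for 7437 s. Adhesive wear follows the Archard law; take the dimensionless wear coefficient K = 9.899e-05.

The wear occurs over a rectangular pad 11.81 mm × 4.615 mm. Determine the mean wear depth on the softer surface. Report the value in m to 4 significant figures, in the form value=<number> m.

The computation maintains full float precision; intermediate values are shown rounded, and a lone final rounding: 4 significant digits.
Sliding speed v = 54.69 mm/s = 0.05469 m/s. Path length L = v·t = 0.05469 m/s × 7437 s = 406.7 m.
Hardness H = 683.1 MPa = 6.831e+08 Pa.
Pad sides 11.81 mm × 4.615 mm = 0.01181 m × 0.004615 m. Contact area A = 0.01181 m × 0.004615 m = 5.450e-05 m².
In SI base units: W = 7.648 N, H = 6.831e+08 Pa, K = 9.899e-05.
Archard volume V = K·W·L/H = 9.899e-05 · 7.648 · 406.7 / 6.831e+08 = 4.508e-10 m³.
Depth h = V/A = 4.508e-10 / 5.450e-05 = 8.271e-06 m.

value=8.271e-06 m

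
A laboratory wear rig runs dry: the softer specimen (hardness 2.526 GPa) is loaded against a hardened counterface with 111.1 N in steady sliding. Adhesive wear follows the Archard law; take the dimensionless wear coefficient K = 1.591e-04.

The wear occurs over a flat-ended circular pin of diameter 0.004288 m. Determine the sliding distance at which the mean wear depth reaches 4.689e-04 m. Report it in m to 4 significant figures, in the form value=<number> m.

value=967.7 m

Intermediate values are displayed rounded. The algebra maintains exact precision. Rounded just once, at four significant figures.
Convert: Hardness H = 2.526 GPa = 2.526e+09 Pa.
Convert: Contact area A = π·d²/4 = π·(0.004288 m)²/4 = 1.444e-05 m².
In SI base units: W = 111.1 N, H = 2.526e+09 Pa, K = 1.591e-04.
Wearable volume V_lim = h_lim·A = 4.689e-04 · 1.444e-05 = 6.771e-09 m³.
So the life L = V_lim·H/(K·W) = 6.771e-09 · 2.526e+09 / (1.591e-04 · 111.1) = 967.7 m.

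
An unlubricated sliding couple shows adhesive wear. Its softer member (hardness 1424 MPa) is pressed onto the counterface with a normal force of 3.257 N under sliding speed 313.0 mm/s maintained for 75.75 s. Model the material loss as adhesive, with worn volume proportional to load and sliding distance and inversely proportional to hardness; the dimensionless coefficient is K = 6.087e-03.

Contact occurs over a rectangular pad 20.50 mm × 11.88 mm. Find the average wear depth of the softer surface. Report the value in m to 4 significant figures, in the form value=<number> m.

value=1.355e-06 m

The algebra maintains full precision; intermediate values are shown rounded, and one last rounding, at 4 significant digits.
Sliding speed v = 313.0 mm/s = 0.3130 m/s. The distance L = v·t = 0.3130 m/s × 75.75 s = 23.71 m.
Hardness H = 1424 MPa = 1.424e+09 Pa.
Pad sides 20.50 mm × 11.88 mm = 0.02050 m × 0.01188 m. Contact area A = 0.02050 m × 0.01188 m = 2.435e-04 m².
Restated in SI base units: W = 3.257 N, H = 1.424e+09 Pa, K = 6.087e-03.
Apply Archard: V = K·W·L/H = 6.087e-03 · 3.257 · 23.71 / 1.424e+09 = 3.301e-10 m³.
Wear depth h = V/A = 3.301e-10 / 2.435e-04 = 1.355e-06 m.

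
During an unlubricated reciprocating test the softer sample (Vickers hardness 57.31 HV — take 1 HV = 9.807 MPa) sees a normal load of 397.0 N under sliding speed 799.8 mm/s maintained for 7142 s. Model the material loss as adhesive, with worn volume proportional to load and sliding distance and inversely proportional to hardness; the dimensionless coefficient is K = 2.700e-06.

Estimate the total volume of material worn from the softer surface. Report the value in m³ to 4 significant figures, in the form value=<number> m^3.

value=1.089e-08 m^3

All working math keeps exact precision — intermediates appear rounded; one final rounding to 4 significant digits.
Convert: Sliding speed v = 799.8 mm/s = 0.7998 m/s. Total distance L = v·t = 0.7998 m/s × 7142 s = 5712 m.
Convert: Hardness H = 57.31 HV × 9.807 MPa/HV = 562.0 MPa = 5.620e+08 Pa.
As SI base values: W = 397.0 N, H = 5.620e+08 Pa, K = 2.700e-06.
Archard relation: V = K·W·L/H = 2.700e-06 · 397.0 · 5712 / 5.620e+08 = 1.089e-08 m³.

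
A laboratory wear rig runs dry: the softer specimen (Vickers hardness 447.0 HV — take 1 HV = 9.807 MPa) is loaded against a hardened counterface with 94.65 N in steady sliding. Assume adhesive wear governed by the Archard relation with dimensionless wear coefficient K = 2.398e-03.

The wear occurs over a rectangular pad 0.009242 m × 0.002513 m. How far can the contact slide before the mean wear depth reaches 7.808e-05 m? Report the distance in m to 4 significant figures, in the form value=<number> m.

Intermediate values are shown rounded — each operation carries full float precision — a single final rounding to four significant figures.
Convert: Hardness H = 447.0 HV × 9.807 MPa/HV = 4384 MPa = 4.384e+09 Pa.
Convert: Contact area A = 0.009242 m × 0.002513 m = 2.323e-05 m².
In SI base units, W = 94.65 N, H = 4.384e+09 Pa, K = 2.398e-03.
Allowed volume V_lim = h_lim·A = 7.808e-05 · 2.323e-05 = 1.813e-09 m³.
Inverting, life L = V_lim·H/(K·W) = 1.813e-09 · 4.384e+09 / (2.398e-03 · 94.65) = 35.02 m.

value=35.02 m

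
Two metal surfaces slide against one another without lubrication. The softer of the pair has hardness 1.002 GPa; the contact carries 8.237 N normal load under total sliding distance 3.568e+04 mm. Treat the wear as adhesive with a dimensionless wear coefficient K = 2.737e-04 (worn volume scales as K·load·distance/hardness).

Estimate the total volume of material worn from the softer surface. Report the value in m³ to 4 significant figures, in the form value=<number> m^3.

value=8.028e-11 m^3

Intermediates are displayed rounded — the algebra maintains full precision. Rounded just once, at 4 significant figures.
Convert: Total distance L = 3.568e+04 mm = 35.68 m.
Convert: Hardness H = 1.002 GPa = 1.002e+09 Pa.
Working in SI base units: W = 8.237 N, H = 1.002e+09 Pa, K = 2.737e-04.
Wear volume V = K·W·L/H = 2.737e-04 · 8.237 · 35.68 / 1.002e+09 = 8.028e-11 m³.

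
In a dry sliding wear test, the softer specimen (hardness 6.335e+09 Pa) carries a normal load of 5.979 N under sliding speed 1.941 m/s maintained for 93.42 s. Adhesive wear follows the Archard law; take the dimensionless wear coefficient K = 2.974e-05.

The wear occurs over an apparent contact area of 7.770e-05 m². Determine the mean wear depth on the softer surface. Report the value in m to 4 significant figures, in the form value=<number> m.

Shown intermediates are rounded — each operation keeps full precision — one last rounding, at 4 significant digits.
Convert: The distance L = v·t = 1.941 m/s × 93.42 s = 181.3 m.
Working in SI base units: W = 5.979 N, H = 6.335e+09 Pa, K = 2.974e-05.
Archard relation: V = K·W·L/H = 2.974e-05 · 5.979 · 181.3 / 6.335e+09 = 5.090e-12 m³.
Mean depth h = V/A = 5.090e-12 / 7.770e-05 = 6.550e-08 m.

value=6.550e-08 m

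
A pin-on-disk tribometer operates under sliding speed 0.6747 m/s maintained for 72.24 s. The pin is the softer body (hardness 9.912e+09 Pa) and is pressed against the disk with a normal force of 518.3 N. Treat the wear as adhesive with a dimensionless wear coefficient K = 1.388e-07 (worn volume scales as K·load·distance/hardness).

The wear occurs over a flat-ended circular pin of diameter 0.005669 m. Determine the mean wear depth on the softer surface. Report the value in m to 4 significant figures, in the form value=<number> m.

value=1.402e-08 m

Printed values are rounded, and all working math holds full precision — rounded once at the end, at four significant figures.
Convert: Total distance L = v·t = 0.6747 m/s × 72.24 s = 48.74 m.
Convert: Contact area A = π·d²/4 = π·(0.005669 m)²/4 = 2.524e-05 m².
In SI base units: W = 518.3 N, H = 9.912e+09 Pa, K = 1.388e-07.
Volume removed: V = K·W·L/H = 1.388e-07 · 518.3 · 48.74 / 9.912e+09 = 3.538e-13 m³.
Wear depth h = V/A = 3.538e-13 / 2.524e-05 = 1.402e-08 m.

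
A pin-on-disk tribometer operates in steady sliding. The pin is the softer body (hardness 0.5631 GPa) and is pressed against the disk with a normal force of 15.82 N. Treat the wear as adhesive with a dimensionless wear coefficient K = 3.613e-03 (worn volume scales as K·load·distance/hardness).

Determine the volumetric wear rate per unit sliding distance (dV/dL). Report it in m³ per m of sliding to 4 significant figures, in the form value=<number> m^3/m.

value=1.015e-10 m^3/m

The algebra holds full precision. Intermediate values appear rounded, and rounded once at the end, at 4 significant digits.
Convert: Hardness H = 0.5631 GPa = 5.631e+08 Pa.
As SI base values: W = 15.82 N, H = 5.631e+08 Pa, K = 3.613e-03.
Wear rate dV/dL = K·W/H, so: 3.613e-03 · 15.82 / 5.631e+08 = 1.015e-10 m³/m.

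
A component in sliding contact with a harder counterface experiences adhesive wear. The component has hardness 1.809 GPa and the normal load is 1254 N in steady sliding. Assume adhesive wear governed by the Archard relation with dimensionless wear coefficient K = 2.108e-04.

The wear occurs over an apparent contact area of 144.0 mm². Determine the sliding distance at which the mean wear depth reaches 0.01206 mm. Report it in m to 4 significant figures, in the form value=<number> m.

The algebra carries full float precision; displayed values are rounded; rounded once at the end, at 4 significant digits.
Hardness H = 1.809 GPa = 1.809e+09 Pa.
Contact area A = 144.0 mm² = 1.440e-04 m².
Depth limit h_lim = 0.01206 mm = 1.206e-05 m.
In SI base units: W = 1254 N, H = 1.809e+09 Pa, K = 2.108e-04.
At the depth limit, V_lim = h_lim·A = 1.206e-05 · 1.440e-04 = 1.737e-09 m³.
So the life L = V_lim·H/(K·W) = 1.737e-09 · 1.809e+09 / (2.108e-04 · 1254) = 11.88 m.

value=11.88 m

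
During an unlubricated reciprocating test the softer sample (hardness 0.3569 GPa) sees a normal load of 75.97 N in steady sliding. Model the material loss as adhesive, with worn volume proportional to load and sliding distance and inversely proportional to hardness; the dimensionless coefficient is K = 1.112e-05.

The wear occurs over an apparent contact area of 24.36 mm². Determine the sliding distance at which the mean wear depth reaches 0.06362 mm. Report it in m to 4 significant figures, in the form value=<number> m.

All working math holds full precision. Quoted intermediates are rounded; one final rounding: four significant digits.
Convert: Hardness H = 0.3569 GPa = 3.569e+08 Pa.
Convert: Contact area A = 24.36 mm² = 2.436e-05 m².
Convert: Depth limit h_lim = 0.06362 mm = 6.362e-05 m.
In SI base units, W = 75.97 N, H = 3.569e+08 Pa, K = 1.112e-05.
Wearable volume V_lim = h_lim·A = 6.362e-05 · 2.436e-05 = 1.550e-09 m³.
So the life L = V_lim·H/(K·W) = 1.550e-09 · 3.569e+08 / (1.112e-05 · 75.97) = 654.7 m.

value=654.7 m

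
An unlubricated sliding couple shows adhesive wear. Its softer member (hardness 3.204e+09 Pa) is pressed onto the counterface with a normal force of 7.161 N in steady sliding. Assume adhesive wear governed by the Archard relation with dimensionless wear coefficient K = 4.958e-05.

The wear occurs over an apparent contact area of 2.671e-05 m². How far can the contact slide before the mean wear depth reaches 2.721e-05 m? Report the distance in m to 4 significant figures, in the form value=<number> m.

value=6559 m

Every step carries full precision — the intermediates are printed rounded, and rounded once at the end, at 4 significant figures.
Restated in SI base units: W = 7.161 N, H = 3.204e+09 Pa, K = 4.958e-05.
Wearable volume V_lim = h_lim·A = 2.721e-05 · 2.671e-05 = 7.268e-10 m³.
Sliding life L = V_lim·H/(K·W) = 7.268e-10 · 3.204e+09 / (4.958e-05 · 7.161) = 6559 m.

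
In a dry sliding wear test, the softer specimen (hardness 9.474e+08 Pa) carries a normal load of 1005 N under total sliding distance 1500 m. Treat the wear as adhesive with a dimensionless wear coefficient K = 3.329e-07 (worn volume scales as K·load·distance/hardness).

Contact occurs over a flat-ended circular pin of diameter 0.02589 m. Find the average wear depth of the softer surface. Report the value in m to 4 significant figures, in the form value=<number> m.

value=1.006e-06 m

Intermediate values are shown rounded; each operation keeps exact precision — one final rounding: 4 significant figures.
Convert: Contact area A = π·d²/4 = π·(0.02589 m)²/4 = 5.264e-04 m².
In SI base units, W = 1005 N, H = 9.474e+08 Pa, K = 3.329e-07.
The Archard volume V = K·W·L/H = 3.329e-07 · 1005 · 1500 / 9.474e+08 = 5.297e-10 m³.
Mean wear depth h = V/A = 5.297e-10 / 5.264e-04 = 1.006e-06 m.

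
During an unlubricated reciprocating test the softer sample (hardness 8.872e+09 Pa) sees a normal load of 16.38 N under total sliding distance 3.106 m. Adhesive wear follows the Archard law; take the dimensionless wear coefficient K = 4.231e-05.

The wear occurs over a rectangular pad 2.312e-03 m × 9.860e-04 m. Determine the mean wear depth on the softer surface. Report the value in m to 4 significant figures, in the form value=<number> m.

Intermediates are displayed rounded. All arithmetic keeps exact precision; rounded just once to 4 significant figures.
Convert: Contact area A = 2.312e-03 m × 9.860e-04 m = 2.280e-06 m².
Working in SI base units: W = 16.38 N, H = 8.872e+09 Pa, K = 4.231e-05.
Archard volume V = K·W·L/H = 4.231e-05 · 16.38 · 3.106 / 8.872e+09 = 2.426e-13 m³.
Depth of wear h = V/A = 2.426e-13 / 2.280e-06 = 1.064e-07 m.

value=1.064e-07 m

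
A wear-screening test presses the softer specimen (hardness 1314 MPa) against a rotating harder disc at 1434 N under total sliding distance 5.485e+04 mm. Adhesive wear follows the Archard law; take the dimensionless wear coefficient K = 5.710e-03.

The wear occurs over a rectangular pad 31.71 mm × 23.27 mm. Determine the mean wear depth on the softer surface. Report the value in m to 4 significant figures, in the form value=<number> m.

The algebra runs at exact precision — the intermediates are shown rounded; rounded once at the end, at four significant figures.
Convert: Distance L = 5.485e+04 mm = 54.85 m.
Convert: Hardness H = 1314 MPa = 1.314e+09 Pa.
Convert: Pad sides 31.71 mm × 23.27 mm = 0.03171 m × 0.02327 m. Contact area A = 0.03171 m × 0.02327 m = 7.379e-04 m².
In SI base units: W = 1434 N, H = 1.314e+09 Pa, K = 5.710e-03.
By Archard's law, V = K·W·L/H = 5.710e-03 · 1434 · 54.85 / 1.314e+09 = 3.418e-07 m³.
Mean wear depth h = V/A = 3.418e-07 / 7.379e-04 = 4.632e-04 m.

value=4.632e-04 m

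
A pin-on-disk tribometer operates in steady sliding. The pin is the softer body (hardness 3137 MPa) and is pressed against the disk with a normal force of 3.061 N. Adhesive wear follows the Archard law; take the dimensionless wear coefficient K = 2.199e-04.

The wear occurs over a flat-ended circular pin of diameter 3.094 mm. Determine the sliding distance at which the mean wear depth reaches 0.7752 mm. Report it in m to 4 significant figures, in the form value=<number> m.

Each operation keeps full precision; the intermediates are displayed rounded; a lone final rounding to 4 significant digits.
Hardness H = 3137 MPa = 3.137e+09 Pa.
Pin diameter d = 3.094 mm = 0.003094 m. Contact area A = π·d²/4 = π·(0.003094 m)²/4 = 7.518e-06 m².
Depth limit h_lim = 0.7752 mm = 7.752e-04 m.
In SI base units, W = 3.061 N, H = 3.137e+09 Pa, K = 2.199e-04.
Limit volume V_lim = h_lim·A = 7.752e-04 · 7.518e-06 = 5.828e-09 m³.
Inverting, life L = V_lim·H/(K·W) = 5.828e-09 · 3.137e+09 / (2.199e-04 · 3.061) = 2.716e+04 m.

value=2.716e+04 m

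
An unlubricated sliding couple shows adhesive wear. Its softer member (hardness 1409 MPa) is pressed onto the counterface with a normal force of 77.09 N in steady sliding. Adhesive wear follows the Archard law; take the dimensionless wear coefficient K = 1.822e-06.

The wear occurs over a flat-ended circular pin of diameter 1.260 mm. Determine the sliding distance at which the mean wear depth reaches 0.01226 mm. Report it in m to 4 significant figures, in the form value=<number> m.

value=153.4 m

Intermediate values are printed rounded, and the computation holds exact precision — rounded once at the end, at four significant figures.
Hardness H = 1409 MPa = 1.409e+09 Pa.
Pin diameter d = 1.260 mm = 0.001260 m. Contact area A = π·d²/4 = π·(0.001260 m)²/4 = 1.247e-06 m².
Depth limit h_lim = 0.01226 mm = 1.226e-05 m.
SI base units throughout: W = 77.09 N, H = 1.409e+09 Pa, K = 1.822e-06.
Limit volume V_lim = h_lim·A = 1.226e-05 · 1.247e-06 = 1.529e-11 m³.
Sliding life L = V_lim·H/(K·W) = 1.529e-11 · 1.409e+09 / (1.822e-06 · 77.09) = 153.4 m.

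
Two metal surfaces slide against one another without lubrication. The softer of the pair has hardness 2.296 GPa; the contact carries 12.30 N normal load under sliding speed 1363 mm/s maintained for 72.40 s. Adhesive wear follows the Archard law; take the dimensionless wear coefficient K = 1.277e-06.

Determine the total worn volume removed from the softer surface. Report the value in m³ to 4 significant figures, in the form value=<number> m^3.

value=6.751e-13 m^3

Every step keeps full precision, and intermediate values are shown rounded, and one final rounding to four significant figures.
Sliding speed v = 1363 mm/s = 1.363 m/s. The distance L = v·t = 1.363 m/s × 72.40 s = 98.68 m.
Hardness H = 2.296 GPa = 2.296e+09 Pa.
In SI base units, W = 12.30 N, H = 2.296e+09 Pa, K = 1.277e-06.
By Archard's law, V = K·W·L/H = 1.277e-06 · 12.30 · 98.68 / 2.296e+09 = 6.751e-13 m³.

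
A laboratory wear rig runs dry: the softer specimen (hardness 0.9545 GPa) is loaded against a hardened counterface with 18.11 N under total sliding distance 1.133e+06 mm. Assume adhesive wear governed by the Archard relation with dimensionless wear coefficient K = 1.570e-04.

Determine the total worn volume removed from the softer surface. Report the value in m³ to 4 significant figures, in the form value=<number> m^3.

value=3.375e-09 m^3

The intermediates are shown rounded, and the algebra maintains full precision; a single final rounding to 4 significant figures.
Convert: Path length L = 1.133e+06 mm = 1133 m.
Convert: Hardness H = 0.9545 GPa = 9.545e+08 Pa.
As SI base values: W = 18.11 N, H = 9.545e+08 Pa, K = 1.570e-04.
Wear volume V = K·W·L/H = 1.570e-04 · 18.11 · 1133 / 9.545e+08 = 3.375e-09 m³.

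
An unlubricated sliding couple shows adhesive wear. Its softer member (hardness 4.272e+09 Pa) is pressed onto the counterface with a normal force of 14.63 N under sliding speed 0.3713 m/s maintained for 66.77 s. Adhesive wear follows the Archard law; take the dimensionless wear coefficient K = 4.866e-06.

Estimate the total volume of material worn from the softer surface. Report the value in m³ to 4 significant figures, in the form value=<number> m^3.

value=4.131e-13 m^3

The intermediates are shown rounded. All working math holds exact precision, and a lone final rounding to four significant digits.
Sliding distance L = v·t = 0.3713 m/s × 66.77 s = 24.79 m.
SI base units throughout: W = 14.63 N, H = 4.272e+09 Pa, K = 4.866e-06.
Archard volume V = K·W·L/H = 4.866e-06 · 14.63 · 24.79 / 4.272e+09 = 4.131e-13 m³.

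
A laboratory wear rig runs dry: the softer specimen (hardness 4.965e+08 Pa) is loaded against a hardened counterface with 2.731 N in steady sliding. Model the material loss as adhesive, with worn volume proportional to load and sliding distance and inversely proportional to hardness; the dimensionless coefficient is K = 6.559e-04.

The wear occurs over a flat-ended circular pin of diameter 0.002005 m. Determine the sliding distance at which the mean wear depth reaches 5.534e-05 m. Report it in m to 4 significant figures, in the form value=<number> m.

The intermediates are printed rounded; all working math carries full float precision, and rounded just once to 4 significant digits.
Convert: Contact area A = π·d²/4 = π·(0.002005 m)²/4 = 3.157e-06 m².
Expressed in SI base units: W = 2.731 N, H = 4.965e+08 Pa, K = 6.559e-04.
Limit volume V_lim = h_lim·A = 5.534e-05 · 3.157e-06 = 1.747e-10 m³.
Thus life L = V_lim·H/(K·W) = 1.747e-10 · 4.965e+08 / (6.559e-04 · 2.731) = 48.43 m.

value=48.43 m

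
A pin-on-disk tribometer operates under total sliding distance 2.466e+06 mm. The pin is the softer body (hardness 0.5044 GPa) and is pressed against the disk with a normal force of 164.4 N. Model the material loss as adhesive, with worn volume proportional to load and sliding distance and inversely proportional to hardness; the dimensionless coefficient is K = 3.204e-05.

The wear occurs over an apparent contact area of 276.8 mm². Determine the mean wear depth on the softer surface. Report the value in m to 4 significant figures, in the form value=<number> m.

Each operation maintains exact precision — intermediates are printed rounded — rounded just once: 4 significant digits.
Convert: Sliding distance L = 2.466e+06 mm = 2466 m.
Convert: Hardness H = 0.5044 GPa = 5.044e+08 Pa.
Convert: Contact area A = 276.8 mm² = 2.768e-04 m².
Expressed in SI base units: W = 164.4 N, H = 5.044e+08 Pa, K = 3.204e-05.
Worn volume V = K·W·L/H = 3.204e-05 · 164.4 · 2466 / 5.044e+08 = 2.575e-08 m³.
Average depth h = V/A = 2.575e-08 / 2.768e-04 = 9.303e-05 m.

value=9.303e-05 m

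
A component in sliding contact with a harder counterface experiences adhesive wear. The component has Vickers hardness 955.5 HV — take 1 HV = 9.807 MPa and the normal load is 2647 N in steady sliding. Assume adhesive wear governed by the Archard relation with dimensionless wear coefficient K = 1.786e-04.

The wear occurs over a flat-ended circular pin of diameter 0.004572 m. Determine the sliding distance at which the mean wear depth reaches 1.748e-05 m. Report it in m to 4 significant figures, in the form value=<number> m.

value=5.688 m

Every step runs at full precision; the intermediates are displayed rounded; rounded just once: four significant digits.
Hardness H = 955.5 HV × 9.807 MPa/HV = 9371 MPa = 9.371e+09 Pa.
Contact area A = π·d²/4 = π·(0.004572 m)²/4 = 1.642e-05 m².
Restated in SI base units: W = 2647 N, H = 9.371e+09 Pa, K = 1.786e-04.
Volume at the limit: V_lim = h_lim·A = 1.748e-05 · 1.642e-05 = 2.870e-10 m³.
So the life L = V_lim·H/(K·W) = 2.870e-10 · 9.371e+09 / (1.786e-04 · 2647) = 5.688 m.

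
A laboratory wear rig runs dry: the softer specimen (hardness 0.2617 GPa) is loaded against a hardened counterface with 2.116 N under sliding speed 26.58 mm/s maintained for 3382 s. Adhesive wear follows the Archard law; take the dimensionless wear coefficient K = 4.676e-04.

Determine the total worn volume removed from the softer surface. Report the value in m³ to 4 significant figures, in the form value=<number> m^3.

value=3.399e-10 m^3

Shown intermediates are rounded; each operation carries full precision. Rounded once at the end, at four significant digits.
Sliding speed v = 26.58 mm/s = 0.02658 m/s. Sliding distance L = v·t = 0.02658 m/s × 3382 s = 89.89 m.
Hardness H = 0.2617 GPa = 2.617e+08 Pa.
In SI base units: W = 2.116 N, H = 2.617e+08 Pa, K = 4.676e-04.
Archard relation: V = K·W·L/H = 4.676e-04 · 2.116 · 89.89 / 2.617e+08 = 3.399e-10 m³.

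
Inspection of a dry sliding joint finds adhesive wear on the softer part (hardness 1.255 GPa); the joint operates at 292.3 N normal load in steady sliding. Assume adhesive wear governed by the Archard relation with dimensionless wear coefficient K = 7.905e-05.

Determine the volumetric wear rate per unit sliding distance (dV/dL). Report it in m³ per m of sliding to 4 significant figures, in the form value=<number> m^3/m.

Intermediate values are shown rounded. All working math holds exact precision. Rounded once at the end to 4 significant figures.
Convert: Hardness H = 1.255 GPa = 1.255e+09 Pa.
Collected in SI base units: W = 292.3 N, H = 1.255e+09 Pa, K = 7.905e-05.
Wear rate dV/dL = K·W/H: 7.905e-05 · 292.3 / 1.255e+09 = 1.841e-11 m³/m.

value=1.841e-11 m^3/m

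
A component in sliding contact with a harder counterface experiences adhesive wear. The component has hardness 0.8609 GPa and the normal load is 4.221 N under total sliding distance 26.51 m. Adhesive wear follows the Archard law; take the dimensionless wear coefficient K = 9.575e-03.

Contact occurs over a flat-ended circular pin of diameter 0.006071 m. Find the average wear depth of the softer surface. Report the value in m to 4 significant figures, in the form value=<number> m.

value=4.299e-05 m

Quoted intermediates are rounded; the computation keeps full float precision — rounded just once to four significant figures.
Hardness H = 0.8609 GPa = 8.609e+08 Pa.
Contact area A = π·d²/4 = π·(0.006071 m)²/4 = 2.895e-05 m².
In SI base units: W = 4.221 N, H = 8.609e+08 Pa, K = 9.575e-03.
Wear volume V = K·W·L/H = 9.575e-03 · 4.221 · 26.51 / 8.609e+08 = 1.245e-09 m³.
Average depth h = V/A = 1.245e-09 / 2.895e-05 = 4.299e-05 m.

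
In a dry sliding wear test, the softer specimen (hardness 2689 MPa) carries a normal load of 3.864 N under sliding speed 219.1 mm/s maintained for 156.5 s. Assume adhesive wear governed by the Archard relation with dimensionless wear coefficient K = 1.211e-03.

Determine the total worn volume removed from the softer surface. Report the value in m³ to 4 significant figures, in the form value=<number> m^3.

value=5.967e-11 m^3

All arithmetic carries full precision — intermediate values are displayed rounded, and rounded once at the end to 4 significant digits.
Convert: Sliding speed v = 219.1 mm/s = 0.2191 m/s. Distance L = v·t = 0.2191 m/s × 156.5 s = 34.29 m.
Convert: Hardness H = 2689 MPa = 2.689e+09 Pa.
Collected in SI base units: W = 3.864 N, H = 2.689e+09 Pa, K = 1.211e-03.
Worn volume V = K·W·L/H = 1.211e-03 · 3.864 · 34.29 / 2.689e+09 = 5.967e-11 m³.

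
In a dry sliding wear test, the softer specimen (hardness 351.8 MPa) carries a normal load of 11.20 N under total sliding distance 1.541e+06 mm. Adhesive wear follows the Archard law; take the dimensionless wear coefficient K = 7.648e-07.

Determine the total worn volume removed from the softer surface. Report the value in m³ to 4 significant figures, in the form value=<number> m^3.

value=3.752e-11 m^3

Displayed values are rounded — all working math holds full float precision, and one last rounding: 4 significant figures.
Total distance L = 1.541e+06 mm = 1541 m.
Hardness H = 351.8 MPa = 3.518e+08 Pa.
Restated in SI base units: W = 11.20 N, H = 3.518e+08 Pa, K = 7.648e-07.
By Archard's law, V = K·W·L/H = 7.648e-07 · 11.20 · 1541 / 3.518e+08 = 3.752e-11 m³.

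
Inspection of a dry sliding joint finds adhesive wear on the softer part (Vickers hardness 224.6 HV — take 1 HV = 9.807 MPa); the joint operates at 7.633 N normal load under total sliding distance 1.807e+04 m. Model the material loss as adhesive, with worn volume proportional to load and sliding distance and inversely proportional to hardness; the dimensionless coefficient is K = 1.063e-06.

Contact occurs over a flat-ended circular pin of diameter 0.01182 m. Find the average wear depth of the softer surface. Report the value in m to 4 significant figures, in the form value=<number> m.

value=6.066e-07 m

All arithmetic runs at exact precision. The intermediates appear rounded, and one final rounding: 4 significant digits.
Hardness H = 224.6 HV × 9.807 MPa/HV = 2203 MPa = 2.203e+09 Pa.
Contact area A = π·d²/4 = π·(0.01182 m)²/4 = 1.097e-04 m².
SI base units throughout: W = 7.633 N, H = 2.203e+09 Pa, K = 1.063e-06.
Apply Archard: V = K·W·L/H = 1.063e-06 · 7.633 · 1.807e+04 / 2.203e+09 = 6.656e-11 m³.
Depth of wear h = V/A = 6.656e-11 / 1.097e-04 = 6.066e-07 m.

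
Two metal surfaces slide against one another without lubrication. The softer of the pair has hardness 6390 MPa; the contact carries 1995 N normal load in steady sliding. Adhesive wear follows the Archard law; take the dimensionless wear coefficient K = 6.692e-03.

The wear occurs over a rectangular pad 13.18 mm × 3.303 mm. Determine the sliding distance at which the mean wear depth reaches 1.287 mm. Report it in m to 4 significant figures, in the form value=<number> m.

Every step runs at full float precision, and intermediate values are printed rounded. Rounded once at the end, at four significant figures.
Hardness H = 6390 MPa = 6.390e+09 Pa.
Pad sides 13.18 mm × 3.303 mm = 0.01318 m × 0.003303 m. Contact area A = 0.01318 m × 0.003303 m = 4.353e-05 m².
Depth limit h_lim = 1.287 mm = 0.001287 m.
Restated in SI base units: W = 1995 N, H = 6.390e+09 Pa, K = 6.692e-03.
Allowed volume V_lim = h_lim·A = 0.001287 · 4.353e-05 = 5.603e-08 m³.
Sliding life L = V_lim·H/(K·W) = 5.603e-08 · 6.390e+09 / (6.692e-03 · 1995) = 26.82 m.

value=26.82 m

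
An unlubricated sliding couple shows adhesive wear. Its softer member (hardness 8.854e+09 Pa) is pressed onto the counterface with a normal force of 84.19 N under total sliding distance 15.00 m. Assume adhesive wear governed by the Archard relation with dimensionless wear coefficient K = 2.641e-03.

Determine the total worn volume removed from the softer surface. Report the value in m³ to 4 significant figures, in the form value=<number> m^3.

value=3.767e-10 m^3

The intermediates are displayed rounded; all arithmetic runs at full float precision, and one final rounding: four significant figures.
Working in SI base units: W = 84.19 N, H = 8.854e+09 Pa, K = 2.641e-03.
Worn volume V = K·W·L/H = 2.641e-03 · 84.19 · 15.00 / 8.854e+09 = 3.767e-10 m³.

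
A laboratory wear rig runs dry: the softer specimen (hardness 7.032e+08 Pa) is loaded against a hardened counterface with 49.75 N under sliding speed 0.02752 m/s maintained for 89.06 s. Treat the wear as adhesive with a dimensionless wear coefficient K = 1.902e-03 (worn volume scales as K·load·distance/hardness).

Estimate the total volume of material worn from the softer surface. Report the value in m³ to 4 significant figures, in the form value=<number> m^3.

value=3.298e-10 m^3

Every step maintains full float precision — the intermediates are displayed rounded — rounded just once: four significant figures.
Sliding distance L = v·t = 0.02752 m/s × 89.06 s = 2.451 m.
As SI base values: W = 49.75 N, H = 7.032e+08 Pa, K = 1.902e-03.
Volume removed: V = K·W·L/H = 1.902e-03 · 49.75 · 2.451 / 7.032e+08 = 3.298e-10 m³.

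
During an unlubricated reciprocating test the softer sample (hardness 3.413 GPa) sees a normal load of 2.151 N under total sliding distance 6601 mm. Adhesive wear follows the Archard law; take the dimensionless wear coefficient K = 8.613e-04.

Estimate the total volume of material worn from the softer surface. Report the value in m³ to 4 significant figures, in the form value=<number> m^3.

value=3.583e-12 m^3

The computation maintains exact precision. Intermediate values are shown rounded, and rounded once at the end to 4 significant figures.
Convert: The distance L = 6601 mm = 6.601 m.
Convert: Hardness H = 3.413 GPa = 3.413e+09 Pa.
In SI base units, W = 2.151 N, H = 3.413e+09 Pa, K = 8.613e-04.
The Archard volume V = K·W·L/H = 8.613e-04 · 2.151 · 6.601 / 3.413e+09 = 3.583e-12 m³.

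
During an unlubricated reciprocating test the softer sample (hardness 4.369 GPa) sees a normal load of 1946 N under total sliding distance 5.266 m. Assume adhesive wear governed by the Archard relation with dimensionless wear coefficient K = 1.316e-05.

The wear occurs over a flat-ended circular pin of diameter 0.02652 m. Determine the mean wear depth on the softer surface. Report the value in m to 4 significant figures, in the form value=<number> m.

value=5.588e-08 m

The intermediates appear rounded — the algebra holds exact precision; a single final rounding: four significant figures.
Hardness H = 4.369 GPa = 4.369e+09 Pa.
Contact area A = π·d²/4 = π·(0.02652 m)²/4 = 5.524e-04 m².
In SI base units: W = 1946 N, H = 4.369e+09 Pa, K = 1.316e-05.
The Archard volume V = K·W·L/H = 1.316e-05 · 1946 · 5.266 / 4.369e+09 = 3.087e-11 m³.
Wear depth h = V/A = 3.087e-11 / 5.524e-04 = 5.588e-08 m.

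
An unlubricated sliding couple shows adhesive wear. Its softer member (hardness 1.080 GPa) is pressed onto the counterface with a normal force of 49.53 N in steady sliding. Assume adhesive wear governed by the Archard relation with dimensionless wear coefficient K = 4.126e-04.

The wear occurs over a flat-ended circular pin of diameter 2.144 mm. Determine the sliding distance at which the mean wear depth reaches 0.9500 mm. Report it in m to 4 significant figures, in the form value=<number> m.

value=181.3 m

Displayed values are rounded — each operation holds exact precision; rounded just once to 4 significant figures.
Hardness H = 1.080 GPa = 1.080e+09 Pa.
Pin diameter d = 2.144 mm = 0.002144 m. Contact area A = π·d²/4 = π·(0.002144 m)²/4 = 3.610e-06 m².
Depth limit h_lim = 0.9500 mm = 9.500e-04 m.
Collected in SI base units: W = 49.53 N, H = 1.080e+09 Pa, K = 4.126e-04.
Wearable volume V_lim = h_lim·A = 9.500e-04 · 3.610e-06 = 3.430e-09 m³.
Inverting, life L = V_lim·H/(K·W) = 3.430e-09 · 1.080e+09 / (4.126e-04 · 49.53) = 181.3 m.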